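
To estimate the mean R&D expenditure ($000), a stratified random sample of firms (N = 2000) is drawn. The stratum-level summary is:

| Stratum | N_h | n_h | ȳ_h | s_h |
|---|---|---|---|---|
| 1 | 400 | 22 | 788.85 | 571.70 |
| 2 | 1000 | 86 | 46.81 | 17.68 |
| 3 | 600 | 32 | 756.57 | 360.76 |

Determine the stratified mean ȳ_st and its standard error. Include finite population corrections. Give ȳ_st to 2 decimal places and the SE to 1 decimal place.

ȳ_st = Σ W_h ȳ_h = (400·788.85 + 1000·46.81 + 600·756.57)/2000 = 408.14600
V̂(ȳ_st) = Σ W_h² (1 − n_h/N_h) s_h²/n_h, with W_h = N_h/N and N = 2000:
  stratum 1: (400/2000)²·(1 − 22/400)·571.70²/22 = 561.572
  stratum 2: (1000/2000)²·(1 − 86/1000)·17.68²/86 = 0.830524
  stratum 3: (600/2000)²·(1 − 32/600)·360.76²/32 = 346.518
V̂(ȳ_st) = 908.921
SE(ȳ_st) = √908.921 = 30.1483

ȳ_st ≈ 408.15, SE ≈ 30.1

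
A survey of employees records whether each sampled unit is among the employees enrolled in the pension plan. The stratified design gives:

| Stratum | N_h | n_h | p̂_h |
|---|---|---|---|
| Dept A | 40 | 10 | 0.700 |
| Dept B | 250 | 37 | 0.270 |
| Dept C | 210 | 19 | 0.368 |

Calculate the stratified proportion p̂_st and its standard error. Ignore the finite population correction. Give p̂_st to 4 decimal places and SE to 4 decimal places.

N = 500; stratum weights W_h = N_h/N.
p̂_st = Σ W_h p̂_h = (40·0.700 + 250·0.270 + 210·0.368)/500 = 0.34556
V̂(p̂_st) = Σ W_h² p̂_h(1−p̂_h)/(n_h−1):
  stratum Dept A: (40/500)²·0.700·0.300/9 = 0.000149333
  stratum Dept B: (250/500)²·0.270·0.730/36 = 0.00136875
  stratum Dept C: (210/500)²·0.368·0.632/18 = 0.00227924
V̂(p̂_st) = 0.00379733; SE = √V̂ = 0.0616225

p̂_st ≈ 0.3456, SE ≈ 0.0616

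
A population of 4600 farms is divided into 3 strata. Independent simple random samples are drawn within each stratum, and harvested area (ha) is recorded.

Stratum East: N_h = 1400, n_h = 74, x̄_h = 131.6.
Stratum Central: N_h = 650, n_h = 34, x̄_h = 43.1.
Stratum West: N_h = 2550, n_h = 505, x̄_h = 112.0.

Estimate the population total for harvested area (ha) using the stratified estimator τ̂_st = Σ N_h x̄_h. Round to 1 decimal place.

τ̂_st ≈ 497855.0

τ̂_st = Σ N_h x̄_h = 1400·131.6 + 650·43.1 + 2550·112.0 = 497855.0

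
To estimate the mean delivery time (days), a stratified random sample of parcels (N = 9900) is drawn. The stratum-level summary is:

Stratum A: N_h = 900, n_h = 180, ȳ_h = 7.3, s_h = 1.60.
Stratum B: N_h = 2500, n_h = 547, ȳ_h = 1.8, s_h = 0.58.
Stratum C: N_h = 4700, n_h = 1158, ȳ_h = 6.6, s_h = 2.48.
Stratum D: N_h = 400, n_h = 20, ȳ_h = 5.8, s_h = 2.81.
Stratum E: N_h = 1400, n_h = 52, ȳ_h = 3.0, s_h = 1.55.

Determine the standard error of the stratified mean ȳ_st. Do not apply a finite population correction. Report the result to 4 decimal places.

SE(ȳ_st) ≈ 0.0541

V̂(ȳ_st) = Σ W_h² s_h²/n_h, with W_h = N_h/N and N = 9900:
  stratum A: (900/9900)²·1.60²/180 = 0.000117539
  stratum B: (2500/9900)²·0.58²/547 = 3.92174e-05
  stratum C: (4700/9900)²·2.48²/1158 = 0.00119707
  stratum D: (400/9900)²·2.81²/20 = 0.000644514
  stratum E: (1400/9900)²·1.55²/52 = 0.000923944
V̂(ȳ_st) = 0.00292229
SE(ȳ_st) = √0.00292229 = 0.0540582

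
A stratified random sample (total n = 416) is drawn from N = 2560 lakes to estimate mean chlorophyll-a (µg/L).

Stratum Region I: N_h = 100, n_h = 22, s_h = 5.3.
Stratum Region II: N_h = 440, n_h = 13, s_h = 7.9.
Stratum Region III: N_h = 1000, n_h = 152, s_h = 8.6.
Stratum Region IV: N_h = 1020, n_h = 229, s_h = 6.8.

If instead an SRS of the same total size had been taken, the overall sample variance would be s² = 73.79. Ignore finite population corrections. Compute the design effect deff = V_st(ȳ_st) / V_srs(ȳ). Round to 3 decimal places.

deff ≈ 1.410

V̂(ȳ_st) = Σ W_h² s_h²/n_h, with W_h = N_h/N and N = 2560:
  stratum Region I: (100/2560)²·5.3²/22 = 0.00194827
  stratum Region II: (440/2560)²·7.9²/13 = 0.14182
  stratum Region III: (1000/2560)²·8.6²/152 = 0.0742461
  stratum Region IV: (1020/2560)²·6.8²/229 = 0.0320555
V_st = 0.250069
V_srs = s²/n = 73.79/416 = 0.17738
deff = V_st / V_srs = 0.250069/0.17738 = 1.4098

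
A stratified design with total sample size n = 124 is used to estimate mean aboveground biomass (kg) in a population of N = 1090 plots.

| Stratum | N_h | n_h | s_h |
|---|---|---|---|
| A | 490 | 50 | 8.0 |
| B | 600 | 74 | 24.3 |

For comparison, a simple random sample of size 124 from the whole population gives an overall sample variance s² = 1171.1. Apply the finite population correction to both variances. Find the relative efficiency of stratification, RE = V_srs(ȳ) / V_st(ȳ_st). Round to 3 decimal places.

RE ≈ 3.559

V̂(ȳ_st) = Σ W_h² (1 − n_h/N_h) s_h²/n_h, with W_h = N_h/N and N = 1090:
  stratum A: (490/1090)²·(1 − 50/490)·8.0²/50 = 0.232277
  stratum B: (600/1090)²·(1 − 74/600)·24.3²/74 = 2.11965
V_st = 2.35193
V_srs = (1 − 124/1090)·1171.1/124 = 8.36995
Relative efficiency = V_srs / V_st = 8.36995/2.35193 = 3.5588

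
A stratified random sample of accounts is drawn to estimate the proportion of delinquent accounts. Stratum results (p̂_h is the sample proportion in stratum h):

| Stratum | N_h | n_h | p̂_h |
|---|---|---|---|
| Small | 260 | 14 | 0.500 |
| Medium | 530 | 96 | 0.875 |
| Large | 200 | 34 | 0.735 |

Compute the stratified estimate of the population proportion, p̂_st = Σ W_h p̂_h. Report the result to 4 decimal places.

p̂_st ≈ 0.7482

N = 990; stratum weights W_h = N_h/N.
p̂_st = Σ W_h p̂_h = (260·0.500 + 530·0.875 + 200·0.735)/990 = 0.74823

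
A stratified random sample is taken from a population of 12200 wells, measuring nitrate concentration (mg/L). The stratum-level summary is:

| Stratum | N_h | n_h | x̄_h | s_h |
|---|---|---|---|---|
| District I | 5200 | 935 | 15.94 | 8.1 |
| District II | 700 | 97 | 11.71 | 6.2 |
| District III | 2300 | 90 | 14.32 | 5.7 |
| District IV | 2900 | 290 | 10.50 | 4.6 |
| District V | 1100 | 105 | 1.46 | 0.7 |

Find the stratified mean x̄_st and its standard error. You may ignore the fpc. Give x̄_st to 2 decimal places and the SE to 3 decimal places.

x̄_st = Σ W_h x̄_h = (5200·15.94 + 700·11.71 + 2300·14.32 + 2900·10.50 + 1100·1.46)/12200 = 12.79320
V̂(x̄_st) = Σ W_h² s_h²/n_h, with W_h = N_h/N and N = 12200:
  stratum District I: (5200/12200)²·8.1²/935 = 0.0127481
  stratum District II: (700/12200)²·6.2²/97 = 0.00130463
  stratum District III: (2300/12200)²·5.7²/90 = 0.0128305
  stratum District IV: (2900/12200)²·4.6²/290 = 0.00412282
  stratum District V: (1100/12200)²·0.7²/105 = 3.79378e-05
V̂(x̄_st) = 0.031044
SE(x̄_st) = √0.031044 = 0.176193

x̄_st ≈ 12.79, SE ≈ 0.176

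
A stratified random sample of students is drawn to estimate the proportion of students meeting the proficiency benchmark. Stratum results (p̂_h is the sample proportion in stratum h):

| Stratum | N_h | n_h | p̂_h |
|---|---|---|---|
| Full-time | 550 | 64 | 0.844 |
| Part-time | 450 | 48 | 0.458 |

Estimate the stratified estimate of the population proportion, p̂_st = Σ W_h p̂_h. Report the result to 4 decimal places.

p̂_st ≈ 0.6703

N = 1000; stratum weights W_h = N_h/N.
p̂_st = Σ W_h p̂_h = (550·0.844 + 450·0.458)/1000 = 0.67030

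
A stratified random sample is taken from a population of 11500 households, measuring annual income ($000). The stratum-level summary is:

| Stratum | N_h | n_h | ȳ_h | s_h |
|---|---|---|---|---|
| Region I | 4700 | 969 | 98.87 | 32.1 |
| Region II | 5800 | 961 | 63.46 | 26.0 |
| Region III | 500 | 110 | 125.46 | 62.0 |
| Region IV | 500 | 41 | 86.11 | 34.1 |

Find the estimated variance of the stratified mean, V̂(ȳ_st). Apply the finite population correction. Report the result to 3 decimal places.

V̂(ȳ_st) ≈ 0.391

V̂(ȳ_st) = Σ W_h² (1 − n_h/N_h) s_h²/n_h, with W_h = N_h/N and N = 11500:
  stratum Region I: (4700/11500)²·(1 − 969/4700)·32.1²/969 = 0.140998
  stratum Region II: (5800/11500)²·(1 − 961/5800)·26.0²/961 = 0.149283
  stratum Region III: (500/11500)²·(1 − 110/500)·62.0²/110 = 0.0515264
  stratum Region IV: (500/11500)²·(1 − 41/500)·34.1²/41 = 0.0492166
V̂(ȳ_st) = 0.391025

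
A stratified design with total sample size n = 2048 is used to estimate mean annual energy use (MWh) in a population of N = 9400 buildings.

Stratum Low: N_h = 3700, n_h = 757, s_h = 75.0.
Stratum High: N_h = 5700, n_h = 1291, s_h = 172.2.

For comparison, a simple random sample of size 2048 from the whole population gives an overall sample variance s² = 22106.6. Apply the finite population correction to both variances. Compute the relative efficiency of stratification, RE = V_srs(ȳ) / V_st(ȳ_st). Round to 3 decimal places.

RE ≈ 1.133

V̂(ȳ_st) = Σ W_h² (1 − n_h/N_h) s_h²/n_h, with W_h = N_h/N and N = 9400:
  stratum Low: (3700/9400)²·(1 − 757/3700)·75.0²/757 = 0.91572
  stratum High: (5700/9400)²·(1 − 1291/5700)·172.2²/1291 = 6.5328
V_st = 7.44852
V_srs = (1 − 2048/9400)·22106.6/2048 = 8.44247
Relative efficiency = V_srs / V_st = 8.44247/7.44852 = 1.1334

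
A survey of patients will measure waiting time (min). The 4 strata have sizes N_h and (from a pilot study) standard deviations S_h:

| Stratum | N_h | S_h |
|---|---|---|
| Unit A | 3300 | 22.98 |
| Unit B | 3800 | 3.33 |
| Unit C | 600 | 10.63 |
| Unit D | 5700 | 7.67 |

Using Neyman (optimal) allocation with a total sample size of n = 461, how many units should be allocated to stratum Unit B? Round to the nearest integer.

Neyman allocation: n_h = n · N_h S_h / Σ N_i S_i, with n = 461.
  stratum Unit A: N_h·S_h = 3300·22.98 = 75834.00
  stratum Unit B: N_h·S_h = 3800·3.33 = 12654.00
  stratum Unit C: N_h·S_h = 600·10.63 = 6378.00
  stratum Unit D: N_h·S_h = 5700·7.67 = 43719.00
Σ N_h S_h = 138585.00
n for stratum Unit B = 461·12654.00/138585.00 = 42.093 → 42

42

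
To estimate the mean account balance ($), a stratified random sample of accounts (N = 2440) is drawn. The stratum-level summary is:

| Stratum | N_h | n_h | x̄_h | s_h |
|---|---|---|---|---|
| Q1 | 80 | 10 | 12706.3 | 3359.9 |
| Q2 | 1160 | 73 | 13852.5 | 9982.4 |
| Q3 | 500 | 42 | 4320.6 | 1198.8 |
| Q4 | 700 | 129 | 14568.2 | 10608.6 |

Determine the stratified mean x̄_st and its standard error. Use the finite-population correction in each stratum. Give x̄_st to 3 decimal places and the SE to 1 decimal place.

x̄_st ≈ 12066.985, SE ≈ 591.7

x̄_st = Σ W_h x̄_h = (80·12706.3 + 1160·13852.5 + 500·4320.6 + 700·14568.2)/2440 = 12066.98525
V̂(x̄_st) = Σ W_h² (1 − n_h/N_h) s_h²/n_h, with W_h = N_h/N and N = 2440:
  stratum Q1: (80/2440)²·(1 − 10/80)·3359.9²/10 = 1061.84
  stratum Q2: (1160/2440)²·(1 − 73/1160)·9982.4²/73 = 289105
  stratum Q3: (500/2440)²·(1 − 42/500)·1198.8²/42 = 1316.13
  stratum Q4: (700/2440)²·(1 − 129/700)·10608.6²/129 = 58570.8
V̂(x̄_st) = 350053
SE(x̄_st) = √350053 = 591.653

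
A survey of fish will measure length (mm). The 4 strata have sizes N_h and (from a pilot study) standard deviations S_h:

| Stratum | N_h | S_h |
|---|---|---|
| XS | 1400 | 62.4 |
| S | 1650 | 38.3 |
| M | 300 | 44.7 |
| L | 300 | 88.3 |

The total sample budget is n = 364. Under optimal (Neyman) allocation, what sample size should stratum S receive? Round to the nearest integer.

Neyman allocation: n_h = n · N_h S_h / Σ N_i S_i, with n = 364.
  stratum XS: N_h·S_h = 1400·62.4 = 87360.00
  stratum S: N_h·S_h = 1650·38.3 = 63195.00
  stratum M: N_h·S_h = 300·44.7 = 13410.00
  stratum L: N_h·S_h = 300·88.3 = 26490.00
Σ N_h S_h = 190455.00
n for stratum S = 364·63195.00/190455.00 = 120.779 → 121

121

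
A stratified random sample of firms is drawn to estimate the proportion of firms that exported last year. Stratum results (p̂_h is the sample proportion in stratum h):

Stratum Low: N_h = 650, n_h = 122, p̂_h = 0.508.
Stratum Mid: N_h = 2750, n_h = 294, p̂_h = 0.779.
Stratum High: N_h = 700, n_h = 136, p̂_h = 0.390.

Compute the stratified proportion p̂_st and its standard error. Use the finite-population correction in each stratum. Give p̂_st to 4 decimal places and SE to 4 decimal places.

p̂_st ≈ 0.6696, SE ≈ 0.0179

N = 4100; stratum weights W_h = N_h/N.
p̂_st = Σ W_h p̂_h = (650·0.508 + 2750·0.779 + 700·0.390)/4100 = 0.66962
V̂(p̂_st) = Σ W_h² (1 − n_h/N_h) p̂_h(1−p̂_h)/(n_h−1):
  stratum Low: (650/4100)²·(1 − 122/650)·0.508·0.492/121 = 4.21719e-05
  stratum Mid: (2750/4100)²·(1 − 294/2750)·0.779·0.221/293 = 0.000236078
  stratum High: (700/4100)²·(1 − 136/700)·0.390·0.610/135 = 4.13876e-05
V̂(p̂_st) = 0.000319637; SE = √V̂ = 0.0178784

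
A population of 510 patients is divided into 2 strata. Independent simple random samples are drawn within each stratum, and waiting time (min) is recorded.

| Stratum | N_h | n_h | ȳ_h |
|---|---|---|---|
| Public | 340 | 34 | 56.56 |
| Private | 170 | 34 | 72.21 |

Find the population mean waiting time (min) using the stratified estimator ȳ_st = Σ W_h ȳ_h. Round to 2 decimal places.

N = Σ N_h = 510. Stratum weights W_h = N_h/N.
ȳ_st = (340·56.56 + 170·72.21) / 510 = 61.7767

ȳ_st ≈ 61.78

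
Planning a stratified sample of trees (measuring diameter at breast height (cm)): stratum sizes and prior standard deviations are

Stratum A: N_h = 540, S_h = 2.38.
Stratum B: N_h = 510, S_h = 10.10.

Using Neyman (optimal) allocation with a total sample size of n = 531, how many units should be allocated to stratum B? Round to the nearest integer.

425

Neyman allocation: n_h = n · N_h S_h / Σ N_i S_i, with n = 531.
  stratum A: N_h·S_h = 540·2.38 = 1285.20
  stratum B: N_h·S_h = 510·10.10 = 5151.00
Σ N_h S_h = 6436.20
n for stratum B = 531·5151.00/6436.20 = 424.968 → 425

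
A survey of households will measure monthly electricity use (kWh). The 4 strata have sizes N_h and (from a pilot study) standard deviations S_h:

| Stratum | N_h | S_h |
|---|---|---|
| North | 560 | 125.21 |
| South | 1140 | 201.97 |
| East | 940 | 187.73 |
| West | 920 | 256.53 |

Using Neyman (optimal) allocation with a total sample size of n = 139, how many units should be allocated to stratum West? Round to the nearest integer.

Neyman allocation: n_h = n · N_h S_h / Σ N_i S_i, with n = 139.
  stratum North: N_h·S_h = 560·125.21 = 70117.60
  stratum South: N_h·S_h = 1140·201.97 = 230245.80
  stratum East: N_h·S_h = 940·187.73 = 176466.20
  stratum West: N_h·S_h = 920·256.53 = 236007.60
Σ N_h S_h = 712837.20
n for stratum West = 139·236007.60/712837.20 = 46.020 → 46

46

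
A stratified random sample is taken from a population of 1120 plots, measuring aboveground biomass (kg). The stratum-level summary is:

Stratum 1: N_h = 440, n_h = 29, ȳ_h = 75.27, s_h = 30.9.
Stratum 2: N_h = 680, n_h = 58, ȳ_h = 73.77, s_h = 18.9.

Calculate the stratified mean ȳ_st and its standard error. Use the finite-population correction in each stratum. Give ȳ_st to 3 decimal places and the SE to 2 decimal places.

ȳ_st ≈ 74.359, SE ≈ 2.61

ȳ_st = Σ W_h ȳ_h = (440·75.27 + 680·73.77)/1120 = 74.35929
V̂(ȳ_st) = Σ W_h² (1 − n_h/N_h) s_h²/n_h, with W_h = N_h/N and N = 1120:
  stratum 1: (440/1120)²·(1 − 29/440)·30.9²/29 = 4.74654
  stratum 2: (680/1120)²·(1 − 58/680)·18.9²/58 = 2.07663
V̂(ȳ_st) = 6.82317
SE(ȳ_st) = √6.82317 = 2.61212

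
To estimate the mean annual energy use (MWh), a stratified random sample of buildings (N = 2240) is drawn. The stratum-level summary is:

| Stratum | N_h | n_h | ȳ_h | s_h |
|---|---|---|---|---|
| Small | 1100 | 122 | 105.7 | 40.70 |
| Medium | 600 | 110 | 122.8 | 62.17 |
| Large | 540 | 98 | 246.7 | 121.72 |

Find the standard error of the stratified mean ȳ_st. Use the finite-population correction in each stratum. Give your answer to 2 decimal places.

SE(ȳ_st) ≈ 3.49

V̂(ȳ_st) = Σ W_h² (1 − n_h/N_h) s_h²/n_h, with W_h = N_h/N and N = 2240:
  stratum Small: (1100/2240)²·(1 − 122/1100)·40.70²/122 = 2.91115
  stratum Medium: (600/2240)²·(1 − 110/600)·62.17²/110 = 2.05883
  stratum Large: (540/2240)²·(1 − 98/540)·121.72²/98 = 7.19147
V̂(ȳ_st) = 12.1615
SE(ȳ_st) = √12.1615 = 3.48733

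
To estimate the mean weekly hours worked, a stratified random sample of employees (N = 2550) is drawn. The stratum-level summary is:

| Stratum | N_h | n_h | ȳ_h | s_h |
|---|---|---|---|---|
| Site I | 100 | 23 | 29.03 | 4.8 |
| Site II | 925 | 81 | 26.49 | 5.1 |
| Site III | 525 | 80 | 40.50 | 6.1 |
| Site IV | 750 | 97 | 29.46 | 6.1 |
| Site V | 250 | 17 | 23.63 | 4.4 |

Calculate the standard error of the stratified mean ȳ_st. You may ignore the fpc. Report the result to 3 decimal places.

SE(ȳ_st) ≈ 0.328

V̂(ȳ_st) = Σ W_h² s_h²/n_h, with W_h = N_h/N and N = 2550:
  stratum Site I: (100/2550)²·4.8²/23 = 0.00154054
  stratum Site II: (925/2550)²·5.1²/81 = 0.0422531
  stratum Site III: (525/2550)²·6.1²/80 = 0.0197155
  stratum Site IV: (750/2550)²·6.1²/97 = 0.0331841
  stratum Site V: (250/2550)²·4.4²/17 = 0.010946
V̂(ȳ_st) = 0.107639
SE(ȳ_st) = √0.107639 = 0.328084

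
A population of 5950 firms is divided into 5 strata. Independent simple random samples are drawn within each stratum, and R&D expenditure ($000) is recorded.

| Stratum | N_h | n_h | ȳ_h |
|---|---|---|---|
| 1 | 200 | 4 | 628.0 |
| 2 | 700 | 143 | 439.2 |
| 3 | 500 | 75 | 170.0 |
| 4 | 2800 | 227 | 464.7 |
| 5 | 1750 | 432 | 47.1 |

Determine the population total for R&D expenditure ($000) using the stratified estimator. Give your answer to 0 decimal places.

τ̂_st = Σ N_h ȳ_h = 200·628.0 + 700·439.2 + 500·170.0 + 2800·464.7 + 1750·47.1 = 1901625

τ̂_st ≈ 1901625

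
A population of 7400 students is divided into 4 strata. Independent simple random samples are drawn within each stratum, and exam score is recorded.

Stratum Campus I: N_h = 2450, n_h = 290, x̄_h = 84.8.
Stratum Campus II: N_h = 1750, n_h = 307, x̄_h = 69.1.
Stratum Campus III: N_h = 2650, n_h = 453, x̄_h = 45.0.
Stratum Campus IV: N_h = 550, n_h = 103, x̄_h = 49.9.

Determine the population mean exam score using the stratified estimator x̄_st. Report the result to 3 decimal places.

N = Σ N_h = 7400. Stratum weights W_h = N_h/N.
x̄_st = (2450·84.8 + 1750·69.1 + 2650·45.0 + 550·49.9) / 7400 = 64.24054

x̄_st ≈ 64.241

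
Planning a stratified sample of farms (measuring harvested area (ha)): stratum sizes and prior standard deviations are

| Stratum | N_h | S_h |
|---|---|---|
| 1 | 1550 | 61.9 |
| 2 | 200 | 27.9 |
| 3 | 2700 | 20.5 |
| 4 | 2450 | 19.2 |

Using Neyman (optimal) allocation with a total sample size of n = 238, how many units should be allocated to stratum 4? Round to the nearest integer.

55

Neyman allocation: n_h = n · N_h S_h / Σ N_i S_i, with n = 238.
  stratum 1: N_h·S_h = 1550·61.9 = 95945.00
  stratum 2: N_h·S_h = 200·27.9 = 5580.00
  stratum 3: N_h·S_h = 2700·20.5 = 55350.00
  stratum 4: N_h·S_h = 2450·19.2 = 47040.00
Σ N_h S_h = 203915.00
n for stratum 4 = 238·47040.00/203915.00 = 54.903 → 55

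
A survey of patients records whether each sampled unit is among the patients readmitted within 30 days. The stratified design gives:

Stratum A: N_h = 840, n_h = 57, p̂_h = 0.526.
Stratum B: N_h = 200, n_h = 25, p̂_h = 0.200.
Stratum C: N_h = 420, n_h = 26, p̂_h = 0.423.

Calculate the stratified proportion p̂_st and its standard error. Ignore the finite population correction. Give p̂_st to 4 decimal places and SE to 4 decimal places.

N = 1460; stratum weights W_h = N_h/N.
p̂_st = Σ W_h p̂_h = (840·0.526 + 200·0.200 + 420·0.423)/1460 = 0.45171
V̂(p̂_st) = Σ W_h² p̂_h(1−p̂_h)/(n_h−1):
  stratum A: (840/1460)²·0.526·0.474/56 = 0.00147377
  stratum B: (200/1460)²·0.200·0.800/24 = 0.000125102
  stratum C: (420/1460)²·0.423·0.577/25 = 0.000807921
V̂(p̂_st) = 0.00240679; SE = √V̂ = 0.049059

p̂_st ≈ 0.4517, SE ≈ 0.0491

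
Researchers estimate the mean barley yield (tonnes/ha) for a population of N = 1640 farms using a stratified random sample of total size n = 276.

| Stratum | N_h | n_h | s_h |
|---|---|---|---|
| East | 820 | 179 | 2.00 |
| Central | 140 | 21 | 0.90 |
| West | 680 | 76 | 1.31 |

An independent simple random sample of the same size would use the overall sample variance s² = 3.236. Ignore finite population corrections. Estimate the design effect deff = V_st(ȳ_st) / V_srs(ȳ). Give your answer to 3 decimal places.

V̂(ȳ_st) = Σ W_h² s_h²/n_h, with W_h = N_h/N and N = 1640:
  stratum East: (820/1640)²·2.00²/179 = 0.00558659
  stratum Central: (140/1640)²·0.90²/21 = 0.000281083
  stratum West: (680/1640)²·1.31²/76 = 0.00388203
V_st = 0.00974971
V_srs = s²/n = 3.236/276 = 0.0117246
deff = V_st / V_srs = 0.00974971/0.0117246 = 0.8316

deff ≈ 0.832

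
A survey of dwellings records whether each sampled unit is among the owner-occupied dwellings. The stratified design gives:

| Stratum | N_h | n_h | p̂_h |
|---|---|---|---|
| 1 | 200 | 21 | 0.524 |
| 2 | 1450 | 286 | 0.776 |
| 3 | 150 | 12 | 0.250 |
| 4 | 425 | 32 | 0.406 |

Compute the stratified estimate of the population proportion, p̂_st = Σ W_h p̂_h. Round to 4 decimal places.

p̂_st ≈ 0.6472

N = 2225; stratum weights W_h = N_h/N.
p̂_st = Σ W_h p̂_h = (200·0.524 + 1450·0.776 + 150·0.250 + 425·0.406)/2225 = 0.64721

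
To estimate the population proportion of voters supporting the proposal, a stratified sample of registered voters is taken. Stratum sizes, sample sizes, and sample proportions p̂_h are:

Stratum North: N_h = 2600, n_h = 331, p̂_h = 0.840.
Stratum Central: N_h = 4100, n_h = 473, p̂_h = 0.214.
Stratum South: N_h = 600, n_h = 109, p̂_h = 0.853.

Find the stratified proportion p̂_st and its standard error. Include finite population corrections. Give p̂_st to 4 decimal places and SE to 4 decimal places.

p̂_st ≈ 0.4895, SE ≈ 0.0123

N = 7300; stratum weights W_h = N_h/N.
p̂_st = Σ W_h p̂_h = (2600·0.840 + 4100·0.214 + 600·0.853)/7300 = 0.48948
V̂(p̂_st) = Σ W_h² (1 − n_h/N_h) p̂_h(1−p̂_h)/(n_h−1):
  stratum North: (2600/7300)²·(1 − 331/2600)·0.840·0.160/330 = 4.50866e-05
  stratum Central: (4100/7300)²·(1 − 473/4100)·0.214·0.786/472 = 9.94443e-05
  stratum South: (600/7300)²·(1 − 109/600)·0.853·0.147/108 = 6.41844e-06
V̂(p̂_st) = 0.000150949; SE = √V̂ = 0.0122861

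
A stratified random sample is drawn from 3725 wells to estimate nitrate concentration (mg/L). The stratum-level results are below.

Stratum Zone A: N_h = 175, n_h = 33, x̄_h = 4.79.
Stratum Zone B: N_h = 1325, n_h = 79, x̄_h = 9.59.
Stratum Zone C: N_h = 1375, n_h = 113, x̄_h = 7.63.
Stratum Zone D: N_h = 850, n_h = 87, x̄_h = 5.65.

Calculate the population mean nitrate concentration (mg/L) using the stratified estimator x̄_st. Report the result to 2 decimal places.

N = Σ N_h = 3725. Stratum weights W_h = N_h/N.
x̄_st = (175·4.79 + 1325·9.59 + 1375·7.63 + 850·5.65) / 3725 = 7.7419

x̄_st ≈ 7.74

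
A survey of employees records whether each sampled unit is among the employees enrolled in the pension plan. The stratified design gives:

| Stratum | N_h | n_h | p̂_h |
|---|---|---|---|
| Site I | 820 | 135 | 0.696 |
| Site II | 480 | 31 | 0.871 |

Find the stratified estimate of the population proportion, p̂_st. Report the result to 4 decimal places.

p̂_st ≈ 0.7606

N = 1300; stratum weights W_h = N_h/N.
p̂_st = Σ W_h p̂_h = (820·0.696 + 480·0.871)/1300 = 0.76062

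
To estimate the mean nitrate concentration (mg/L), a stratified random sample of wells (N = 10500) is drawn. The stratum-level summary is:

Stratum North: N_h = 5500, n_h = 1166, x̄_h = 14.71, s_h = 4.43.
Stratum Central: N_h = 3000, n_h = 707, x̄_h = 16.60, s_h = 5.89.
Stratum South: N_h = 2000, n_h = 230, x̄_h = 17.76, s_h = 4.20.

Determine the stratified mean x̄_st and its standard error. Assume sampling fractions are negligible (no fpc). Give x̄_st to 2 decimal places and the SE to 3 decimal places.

x̄_st ≈ 15.83, SE ≈ 0.107

x̄_st = Σ W_h x̄_h = (5500·14.71 + 3000·16.60 + 2000·17.76)/10500 = 15.83095
V̂(x̄_st) = Σ W_h² s_h²/n_h, with W_h = N_h/N and N = 10500:
  stratum North: (5500/10500)²·4.43²/1166 = 0.00461802
  stratum Central: (3000/10500)²·5.89²/707 = 0.00400567
  stratum South: (2000/10500)²·4.20²/230 = 0.00278261
V̂(x̄_st) = 0.0114063
SE(x̄_st) = √0.0114063 = 0.1068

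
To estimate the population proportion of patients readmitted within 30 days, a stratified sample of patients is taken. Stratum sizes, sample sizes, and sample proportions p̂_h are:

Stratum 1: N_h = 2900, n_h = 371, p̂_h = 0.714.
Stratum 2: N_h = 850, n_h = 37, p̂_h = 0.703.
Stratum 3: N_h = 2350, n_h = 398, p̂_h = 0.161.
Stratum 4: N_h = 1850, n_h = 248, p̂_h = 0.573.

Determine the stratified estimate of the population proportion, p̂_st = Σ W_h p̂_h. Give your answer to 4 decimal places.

N = 7950; stratum weights W_h = N_h/N.
p̂_st = Σ W_h p̂_h = (2900·0.714 + 850·0.703 + 2350·0.161 + 1850·0.573)/7950 = 0.51655

p̂_st ≈ 0.5165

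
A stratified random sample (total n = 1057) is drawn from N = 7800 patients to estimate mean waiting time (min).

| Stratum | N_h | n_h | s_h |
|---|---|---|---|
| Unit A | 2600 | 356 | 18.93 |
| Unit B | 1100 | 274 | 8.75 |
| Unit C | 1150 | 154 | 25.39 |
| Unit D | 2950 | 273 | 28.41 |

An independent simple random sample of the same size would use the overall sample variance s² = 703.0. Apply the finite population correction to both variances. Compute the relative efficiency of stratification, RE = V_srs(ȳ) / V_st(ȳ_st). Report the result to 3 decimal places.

RE ≈ 1.021

V̂(ȳ_st) = Σ W_h² (1 − n_h/N_h) s_h²/n_h, with W_h = N_h/N and N = 7800:
  stratum Unit A: (2600/7800)²·(1 − 356/2600)·18.93²/356 = 0.0965291
  stratum Unit B: (1100/7800)²·(1 − 274/1100)·8.75²/274 = 0.00417301
  stratum Unit C: (1150/7800)²·(1 − 154/1150)·25.39²/154 = 0.0788084
  stratum Unit D: (2950/7800)²·(1 − 273/2950)·28.41²/273 = 0.383761
V_st = 0.563272
V_srs = (1 − 1057/7800)·703.0/1057 = 0.574962
Relative efficiency = V_srs / V_st = 0.574962/0.563272 = 1.0208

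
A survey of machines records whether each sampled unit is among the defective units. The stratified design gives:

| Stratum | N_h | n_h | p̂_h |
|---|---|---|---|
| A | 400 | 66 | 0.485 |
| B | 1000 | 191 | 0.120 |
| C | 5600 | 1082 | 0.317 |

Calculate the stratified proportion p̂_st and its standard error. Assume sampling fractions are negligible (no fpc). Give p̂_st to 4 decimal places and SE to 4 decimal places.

p̂_st ≈ 0.2985, SE ≈ 0.0123

N = 7000; stratum weights W_h = N_h/N.
p̂_st = Σ W_h p̂_h = (400·0.485 + 1000·0.120 + 5600·0.317)/7000 = 0.29846
V̂(p̂_st) = Σ W_h² p̂_h(1−p̂_h)/(n_h−1):
  stratum A: (400/7000)²·0.485·0.515/65 = 1.25476e-05
  stratum B: (1000/7000)²·0.120·0.880/190 = 1.13426e-05
  stratum C: (5600/7000)²·0.317·0.683/1081 = 0.000128184
V̂(p̂_st) = 0.000152074; SE = √V̂ = 0.0123318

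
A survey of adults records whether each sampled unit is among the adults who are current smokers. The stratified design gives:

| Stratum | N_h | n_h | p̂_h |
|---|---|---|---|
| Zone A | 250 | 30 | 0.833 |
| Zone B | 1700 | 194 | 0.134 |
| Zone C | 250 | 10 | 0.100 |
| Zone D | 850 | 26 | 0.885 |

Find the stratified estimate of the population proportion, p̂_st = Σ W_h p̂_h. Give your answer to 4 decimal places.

N = 3050; stratum weights W_h = N_h/N.
p̂_st = Σ W_h p̂_h = (250·0.833 + 1700·0.134 + 250·0.100 + 850·0.885)/3050 = 0.39780

p̂_st ≈ 0.3978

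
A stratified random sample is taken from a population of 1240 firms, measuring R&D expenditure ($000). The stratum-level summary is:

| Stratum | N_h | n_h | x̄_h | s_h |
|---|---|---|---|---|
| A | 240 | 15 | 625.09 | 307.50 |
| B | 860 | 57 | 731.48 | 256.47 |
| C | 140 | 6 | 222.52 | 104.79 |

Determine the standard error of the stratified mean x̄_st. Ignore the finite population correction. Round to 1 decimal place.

SE(x̄_st) ≈ 28.5

V̂(x̄_st) = Σ W_h² s_h²/n_h, with W_h = N_h/N and N = 1240:
  stratum A: (240/1240)²·307.50²/15 = 236.145
  stratum B: (860/1240)²·256.47²/57 = 555.075
  stratum C: (140/1240)²·104.79²/6 = 23.3293
V̂(x̄_st) = 814.549
SE(x̄_st) = √814.549 = 28.5403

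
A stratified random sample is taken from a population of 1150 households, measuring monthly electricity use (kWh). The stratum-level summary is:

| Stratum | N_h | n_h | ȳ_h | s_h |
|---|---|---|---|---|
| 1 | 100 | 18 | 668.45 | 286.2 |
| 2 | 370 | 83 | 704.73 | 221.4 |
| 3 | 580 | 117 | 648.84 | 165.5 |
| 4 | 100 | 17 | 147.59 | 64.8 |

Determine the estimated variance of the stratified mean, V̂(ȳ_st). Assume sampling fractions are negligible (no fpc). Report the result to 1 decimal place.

V̂(ȳ_st) ≈ 157.0

V̂(ȳ_st) = Σ W_h² s_h²/n_h, with W_h = N_h/N and N = 1150:
  stratum 1: (100/1150)²·286.2²/18 = 34.4089
  stratum 2: (370/1150)²·221.4²/83 = 61.1343
  stratum 3: (580/1150)²·165.5²/117 = 59.5484
  stratum 4: (100/1150)²·64.8²/17 = 1.86769
V̂(ȳ_st) = 156.959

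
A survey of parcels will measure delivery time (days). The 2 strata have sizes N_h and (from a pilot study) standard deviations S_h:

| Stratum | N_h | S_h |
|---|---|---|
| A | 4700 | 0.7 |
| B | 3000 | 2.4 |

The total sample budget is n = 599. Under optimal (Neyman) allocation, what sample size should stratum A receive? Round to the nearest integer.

Neyman allocation: n_h = n · N_h S_h / Σ N_i S_i, with n = 599.
  stratum A: N_h·S_h = 4700·0.7 = 3290.00
  stratum B: N_h·S_h = 3000·2.4 = 7200.00
Σ N_h S_h = 10490.00
n for stratum A = 599·3290.00/10490.00 = 187.866 → 188

188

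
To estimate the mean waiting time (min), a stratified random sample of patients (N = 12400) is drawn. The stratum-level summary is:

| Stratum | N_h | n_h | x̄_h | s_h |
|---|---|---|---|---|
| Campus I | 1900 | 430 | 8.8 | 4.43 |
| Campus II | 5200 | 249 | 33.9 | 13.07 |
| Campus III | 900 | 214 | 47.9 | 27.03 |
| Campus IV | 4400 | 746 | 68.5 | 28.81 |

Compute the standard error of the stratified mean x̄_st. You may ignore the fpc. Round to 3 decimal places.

SE(x̄_st) ≈ 0.529

V̂(x̄_st) = Σ W_h² s_h²/n_h, with W_h = N_h/N and N = 12400:
  stratum Campus I: (1900/12400)²·4.43²/430 = 0.00107153
  stratum Campus II: (5200/12400)²·13.07²/249 = 0.120647
  stratum Campus III: (900/12400)²·27.03²/214 = 0.0179854
  stratum Campus IV: (4400/12400)²·28.81²/746 = 0.140091
V̂(x̄_st) = 0.279794
SE(x̄_st) = √0.279794 = 0.528956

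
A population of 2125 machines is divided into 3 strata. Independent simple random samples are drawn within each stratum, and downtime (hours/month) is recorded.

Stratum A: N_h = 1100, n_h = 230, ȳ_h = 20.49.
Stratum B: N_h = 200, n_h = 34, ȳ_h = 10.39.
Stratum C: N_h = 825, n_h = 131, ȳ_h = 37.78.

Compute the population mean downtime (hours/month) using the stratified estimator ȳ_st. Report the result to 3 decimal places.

ȳ_st ≈ 26.252

N = Σ N_h = 2125. Stratum weights W_h = N_h/N.
ȳ_st = (1100·20.49 + 200·10.39 + 825·37.78) / 2125 = 26.25200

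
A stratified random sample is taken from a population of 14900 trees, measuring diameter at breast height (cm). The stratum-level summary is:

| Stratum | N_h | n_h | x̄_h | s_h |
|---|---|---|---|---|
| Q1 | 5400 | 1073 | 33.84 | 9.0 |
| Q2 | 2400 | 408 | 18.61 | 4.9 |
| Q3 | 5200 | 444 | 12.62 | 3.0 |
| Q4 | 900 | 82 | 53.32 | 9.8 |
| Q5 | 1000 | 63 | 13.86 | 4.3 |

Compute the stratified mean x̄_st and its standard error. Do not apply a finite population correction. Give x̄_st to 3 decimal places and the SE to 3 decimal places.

x̄_st ≈ 23.817, SE ≈ 0.140

x̄_st = Σ W_h x̄_h = (5400·33.84 + 2400·18.61 + 5200·12.62 + 900·53.32 + 1000·13.86)/14900 = 23.81691
V̂(x̄_st) = Σ W_h² s_h²/n_h, with W_h = N_h/N and N = 14900:
  stratum Q1: (5400/14900)²·9.0²/1073 = 0.00991517
  stratum Q2: (2400/14900)²·4.9²/408 = 0.0015268
  stratum Q3: (5200/14900)²·3.0²/444 = 0.00246884
  stratum Q4: (900/14900)²·9.8²/82 = 0.00427318
  stratum Q5: (1000/14900)²·4.3²/63 = 0.00132198
V̂(x̄_st) = 0.019506
SE(x̄_st) = √0.019506 = 0.139664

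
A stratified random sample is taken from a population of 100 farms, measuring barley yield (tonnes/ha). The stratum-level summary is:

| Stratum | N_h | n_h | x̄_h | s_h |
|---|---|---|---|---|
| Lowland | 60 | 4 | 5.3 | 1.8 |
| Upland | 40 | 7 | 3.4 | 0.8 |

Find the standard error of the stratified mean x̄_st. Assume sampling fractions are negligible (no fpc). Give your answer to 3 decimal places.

V̂(x̄_st) = Σ W_h² s_h²/n_h, with W_h = N_h/N and N = 100:
  stratum Lowland: (60/100)²·1.8²/4 = 0.2916
  stratum Upland: (40/100)²·0.8²/7 = 0.0146286
V̂(x̄_st) = 0.306229
SE(x̄_st) = √0.306229 = 0.553379

SE(x̄_st) ≈ 0.553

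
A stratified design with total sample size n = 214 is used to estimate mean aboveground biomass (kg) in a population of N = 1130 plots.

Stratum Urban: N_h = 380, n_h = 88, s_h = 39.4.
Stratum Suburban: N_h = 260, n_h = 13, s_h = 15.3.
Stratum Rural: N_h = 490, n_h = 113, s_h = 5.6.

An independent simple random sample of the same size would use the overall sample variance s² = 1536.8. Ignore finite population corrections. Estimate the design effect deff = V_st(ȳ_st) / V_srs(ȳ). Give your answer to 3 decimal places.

deff ≈ 0.418

V̂(ȳ_st) = Σ W_h² s_h²/n_h, with W_h = N_h/N and N = 1130:
  stratum Urban: (380/1130)²·39.4²/88 = 1.9949
  stratum Suburban: (260/1130)²·15.3²/13 = 0.953299
  stratum Rural: (490/1130)²·5.6²/113 = 0.0521835
V_st = 3.00038
V_srs = s²/n = 1536.8/214 = 7.18131
deff = V_st / V_srs = 3.00038/7.18131 = 0.4178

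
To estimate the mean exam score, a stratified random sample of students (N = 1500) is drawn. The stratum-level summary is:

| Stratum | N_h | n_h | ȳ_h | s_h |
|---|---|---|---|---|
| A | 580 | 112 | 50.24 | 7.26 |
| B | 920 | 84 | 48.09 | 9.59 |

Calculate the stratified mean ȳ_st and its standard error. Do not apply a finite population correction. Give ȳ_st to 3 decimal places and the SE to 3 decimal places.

ȳ_st ≈ 48.921, SE ≈ 0.694

ȳ_st = Σ W_h ȳ_h = (580·50.24 + 920·48.09)/1500 = 48.92133
V̂(ȳ_st) = Σ W_h² s_h²/n_h, with W_h = N_h/N and N = 1500:
  stratum A: (580/1500)²·7.26²/112 = 0.0703605
  stratum B: (920/1500)²·9.59²/84 = 0.411861
V̂(ȳ_st) = 0.482222
SE(ȳ_st) = √0.482222 = 0.694422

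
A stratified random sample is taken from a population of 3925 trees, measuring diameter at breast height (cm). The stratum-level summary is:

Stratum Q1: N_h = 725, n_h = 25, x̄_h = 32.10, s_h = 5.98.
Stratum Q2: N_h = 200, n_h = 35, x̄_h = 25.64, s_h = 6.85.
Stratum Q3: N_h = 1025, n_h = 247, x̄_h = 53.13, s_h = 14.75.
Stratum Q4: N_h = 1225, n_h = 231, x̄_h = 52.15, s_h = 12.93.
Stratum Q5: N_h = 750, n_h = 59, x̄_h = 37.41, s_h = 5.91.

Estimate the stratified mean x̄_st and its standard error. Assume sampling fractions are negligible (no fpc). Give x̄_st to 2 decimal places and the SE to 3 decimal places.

x̄_st = Σ W_h x̄_h = (725·32.10 + 200·25.64 + 1025·53.13 + 1225·52.15 + 750·37.41)/3925 = 44.53503
V̂(x̄_st) = Σ W_h² s_h²/n_h, with W_h = N_h/N and N = 3925:
  stratum Q1: (725/3925)²·5.98²/25 = 0.0488044
  stratum Q2: (200/3925)²·6.85²/35 = 0.00348092
  stratum Q3: (1025/3925)²·14.75²/247 = 0.0600697
  stratum Q4: (1225/3925)²·12.93²/231 = 0.0704982
  stratum Q5: (750/3925)²·5.91²/59 = 0.0216155
V̂(x̄_st) = 0.204469
SE(x̄_st) = √0.204469 = 0.452182

x̄_st ≈ 44.54, SE ≈ 0.452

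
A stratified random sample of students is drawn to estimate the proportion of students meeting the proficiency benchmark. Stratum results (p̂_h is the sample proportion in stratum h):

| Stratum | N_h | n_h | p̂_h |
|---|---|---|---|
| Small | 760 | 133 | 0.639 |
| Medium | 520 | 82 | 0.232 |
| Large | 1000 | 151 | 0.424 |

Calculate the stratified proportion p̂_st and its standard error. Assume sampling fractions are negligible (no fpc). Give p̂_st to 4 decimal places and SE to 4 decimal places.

N = 2280; stratum weights W_h = N_h/N.
p̂_st = Σ W_h p̂_h = (760·0.639 + 520·0.232 + 1000·0.424)/2280 = 0.45188
V̂(p̂_st) = Σ W_h² p̂_h(1−p̂_h)/(n_h−1):
  stratum Small: (760/2280)²·0.639·0.361/132 = 0.000194174
  stratum Medium: (520/2280)²·0.232·0.768/81 = 0.00011442
  stratum Large: (1000/2280)²·0.424·0.576/150 = 0.000313204
V̂(p̂_st) = 0.000621798; SE = √V̂ = 0.0249359

p̂_st ≈ 0.4519, SE ≈ 0.0249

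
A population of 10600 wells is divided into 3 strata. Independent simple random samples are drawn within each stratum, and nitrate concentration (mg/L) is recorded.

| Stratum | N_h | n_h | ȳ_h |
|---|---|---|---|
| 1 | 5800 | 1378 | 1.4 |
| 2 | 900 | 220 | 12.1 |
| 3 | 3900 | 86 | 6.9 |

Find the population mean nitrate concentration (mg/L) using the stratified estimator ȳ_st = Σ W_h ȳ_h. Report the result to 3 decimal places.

N = Σ N_h = 10600. Stratum weights W_h = N_h/N.
ȳ_st = (5800·1.4 + 900·12.1 + 3900·6.9) / 10600 = 4.33208

ȳ_st ≈ 4.332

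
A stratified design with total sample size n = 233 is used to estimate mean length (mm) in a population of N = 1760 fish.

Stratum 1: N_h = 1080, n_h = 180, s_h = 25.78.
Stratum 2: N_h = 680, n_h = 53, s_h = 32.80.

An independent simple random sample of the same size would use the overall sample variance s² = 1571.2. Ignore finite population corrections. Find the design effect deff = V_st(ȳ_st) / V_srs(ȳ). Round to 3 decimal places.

V̂(ȳ_st) = Σ W_h² s_h²/n_h, with W_h = N_h/N and N = 1760:
  stratum 1: (1080/1760)²·25.78²/180 = 1.39032
  stratum 2: (680/1760)²·32.80²/53 = 3.03015
V_st = 4.42047
V_srs = s²/n = 1571.2/233 = 6.74335
deff = V_st / V_srs = 4.42047/6.74335 = 0.6555

deff ≈ 0.656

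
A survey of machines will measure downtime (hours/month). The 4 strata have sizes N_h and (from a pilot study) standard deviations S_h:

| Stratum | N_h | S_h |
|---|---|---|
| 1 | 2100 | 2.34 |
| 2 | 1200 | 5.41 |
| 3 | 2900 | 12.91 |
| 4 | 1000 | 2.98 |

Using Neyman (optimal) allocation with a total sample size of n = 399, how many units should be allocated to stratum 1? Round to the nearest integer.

Neyman allocation: n_h = n · N_h S_h / Σ N_i S_i, with n = 399.
  stratum 1: N_h·S_h = 2100·2.34 = 4914.00
  stratum 2: N_h·S_h = 1200·5.41 = 6492.00
  stratum 3: N_h·S_h = 2900·12.91 = 37439.00
  stratum 4: N_h·S_h = 1000·2.98 = 2980.00
Σ N_h S_h = 51825.00
n for stratum 1 = 399·4914.00/51825.00 = 37.833 → 38

38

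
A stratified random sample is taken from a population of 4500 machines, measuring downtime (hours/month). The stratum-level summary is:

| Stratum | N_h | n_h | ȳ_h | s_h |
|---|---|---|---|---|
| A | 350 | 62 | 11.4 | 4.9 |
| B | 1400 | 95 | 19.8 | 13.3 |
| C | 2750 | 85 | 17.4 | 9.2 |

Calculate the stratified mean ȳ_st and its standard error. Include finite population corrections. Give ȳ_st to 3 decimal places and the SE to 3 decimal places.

ȳ_st ≈ 17.680, SE ≈ 0.728

ȳ_st = Σ W_h ȳ_h = (350·11.4 + 1400·19.8 + 2750·17.4)/4500 = 17.68000
V̂(ȳ_st) = Σ W_h² (1 − n_h/N_h) s_h²/n_h, with W_h = N_h/N and N = 4500:
  stratum A: (350/4500)²·(1 − 62/350)·4.9²/62 = 0.00192768
  stratum B: (1400/4500)²·(1 − 95/1400)·13.3²/95 = 0.167994
  stratum C: (2750/4500)²·(1 − 85/2750)·9.2²/85 = 0.360381
V̂(ȳ_st) = 0.530302
SE(ȳ_st) = √0.530302 = 0.728219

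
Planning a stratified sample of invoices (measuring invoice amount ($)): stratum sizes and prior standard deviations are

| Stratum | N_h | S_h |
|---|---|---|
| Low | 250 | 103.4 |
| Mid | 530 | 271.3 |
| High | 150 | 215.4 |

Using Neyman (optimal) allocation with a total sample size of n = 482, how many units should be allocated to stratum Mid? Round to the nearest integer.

343

Neyman allocation: n_h = n · N_h S_h / Σ N_i S_i, with n = 482.
  stratum Low: N_h·S_h = 250·103.4 = 25850.00
  stratum Mid: N_h·S_h = 530·271.3 = 143789.00
  stratum High: N_h·S_h = 150·215.4 = 32310.00
Σ N_h S_h = 201949.00
n for stratum Mid = 482·143789.00/201949.00 = 343.187 → 343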